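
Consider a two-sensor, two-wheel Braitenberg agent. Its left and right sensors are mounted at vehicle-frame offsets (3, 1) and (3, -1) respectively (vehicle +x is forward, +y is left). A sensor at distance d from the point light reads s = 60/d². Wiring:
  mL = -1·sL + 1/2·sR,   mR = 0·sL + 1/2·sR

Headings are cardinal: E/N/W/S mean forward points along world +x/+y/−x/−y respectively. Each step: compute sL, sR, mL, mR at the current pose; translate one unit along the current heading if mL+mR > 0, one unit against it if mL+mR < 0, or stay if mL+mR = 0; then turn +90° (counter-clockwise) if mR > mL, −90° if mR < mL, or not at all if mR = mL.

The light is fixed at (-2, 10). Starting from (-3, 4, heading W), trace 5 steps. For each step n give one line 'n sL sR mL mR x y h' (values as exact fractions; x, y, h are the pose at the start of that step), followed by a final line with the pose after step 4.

0 12/13 60/41 -102/533 30/41 -3 4 W
1 30/41 2/3 -49/123 1/3 -4 4 S
2 60/17 60/37 -1710/629 30/37 -4 5 E
3 3 15/2 3/4 15/4 -5 5 N
4 60/61 4/3 -58/183 2/3 -5 6 W
final -6 6 S

n=0: pose=(-3,4,W); sL=12/13, sR=60/41; mL=-102/533, mR=30/41; mL+mR=288/533 → advance +1; mR−mL=12/13 → turn +1·90°
n=1: pose=(-4,4,S); sL=30/41, sR=2/3; mL=-49/123, mR=1/3; mL+mR=-8/123 → advance -1; mR−mL=30/41 → turn +1·90°
n=2: pose=(-4,5,E); sL=60/17, sR=60/37; mL=-1710/629, mR=30/37; mL+mR=-1200/629 → advance -1; mR−mL=60/17 → turn +1·90°
n=3: pose=(-5,5,N); sL=3, sR=15/2; mL=3/4, mR=15/4; mL+mR=9/2 → advance +1; mR−mL=3 → turn +1·90°
n=4: pose=(-5,6,W); sL=60/61, sR=4/3; mL=-58/183, mR=2/3; mL+mR=64/183 → advance +1; mR−mL=60/61 → turn +1·90°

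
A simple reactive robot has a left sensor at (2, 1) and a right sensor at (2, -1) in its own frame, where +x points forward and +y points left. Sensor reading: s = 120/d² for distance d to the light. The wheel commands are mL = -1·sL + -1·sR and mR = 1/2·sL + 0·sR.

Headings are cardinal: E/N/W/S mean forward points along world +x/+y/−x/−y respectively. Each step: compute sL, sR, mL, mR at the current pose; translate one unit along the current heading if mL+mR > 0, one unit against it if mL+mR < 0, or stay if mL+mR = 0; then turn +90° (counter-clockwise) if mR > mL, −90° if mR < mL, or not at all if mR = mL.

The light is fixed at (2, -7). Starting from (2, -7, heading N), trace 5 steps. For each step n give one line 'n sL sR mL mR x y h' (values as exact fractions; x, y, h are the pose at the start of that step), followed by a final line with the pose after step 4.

0 24 24 -48 12 2 -7 N
1 15 30 -45 15/2 2 -8 W
2 120/13 40/3 -880/39 60/13 3 -8 S
3 12 12 -24 6 3 -7 E
4 24 24 -48 12 2 -7 N
final 2 -8 W

n=0: pose=(2,-7,N); sL=24, sR=24; mL=-48, mR=12; mL+mR=-36 → advance -1; mR−mL=60 → turn +1·90°
n=1: pose=(2,-8,W); sL=15, sR=30; mL=-45, mR=15/2; mL+mR=-75/2 → advance -1; mR−mL=105/2 → turn +1·90°
n=2: pose=(3,-8,S); sL=120/13, sR=40/3; mL=-880/39, mR=60/13; mL+mR=-700/39 → advance -1; mR−mL=1060/39 → turn +1·90°
n=3: pose=(3,-7,E); sL=12, sR=12; mL=-24, mR=6; mL+mR=-18 → advance -1; mR−mL=30 → turn +1·90°
n=4: pose=(2,-7,N); sL=24, sR=24; mL=-48, mR=12; mL+mR=-36 → advance -1; mR−mL=60 → turn +1·90°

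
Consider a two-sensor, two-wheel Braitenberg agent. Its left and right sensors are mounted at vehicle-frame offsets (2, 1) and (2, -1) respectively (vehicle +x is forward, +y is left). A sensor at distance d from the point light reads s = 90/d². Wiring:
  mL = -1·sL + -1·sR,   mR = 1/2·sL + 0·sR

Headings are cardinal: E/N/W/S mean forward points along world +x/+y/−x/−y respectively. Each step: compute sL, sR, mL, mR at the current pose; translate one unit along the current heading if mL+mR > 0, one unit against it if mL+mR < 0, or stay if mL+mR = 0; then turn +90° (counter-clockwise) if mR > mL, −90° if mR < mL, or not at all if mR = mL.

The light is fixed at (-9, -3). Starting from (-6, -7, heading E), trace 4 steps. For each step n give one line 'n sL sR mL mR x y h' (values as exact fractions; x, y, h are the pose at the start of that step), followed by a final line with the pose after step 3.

0 45/17 9/5 -378/85 45/34 -6 -7 E
1 18 90/13 -324/13 9 -7 -7 N
2 5/2 45/8 -65/8 5/4 -7 -8 W
3 18/13 90/53 -2124/689 9/13 -6 -8 S
final -6 -7 E

n=0: pose=(-6,-7,E); sL=45/17, sR=9/5; mL=-378/85, mR=45/34; mL+mR=-531/170 → advance -1; mR−mL=981/170 → turn +1·90°
n=1: pose=(-7,-7,N); sL=18, sR=90/13; mL=-324/13, mR=9; mL+mR=-207/13 → advance -1; mR−mL=441/13 → turn +1·90°
n=2: pose=(-7,-8,W); sL=5/2, sR=45/8; mL=-65/8, mR=5/4; mL+mR=-55/8 → advance -1; mR−mL=75/8 → turn +1·90°
n=3: pose=(-6,-8,S); sL=18/13, sR=90/53; mL=-2124/689, mR=9/13; mL+mR=-1647/689 → advance -1; mR−mL=2601/689 → turn +1·90°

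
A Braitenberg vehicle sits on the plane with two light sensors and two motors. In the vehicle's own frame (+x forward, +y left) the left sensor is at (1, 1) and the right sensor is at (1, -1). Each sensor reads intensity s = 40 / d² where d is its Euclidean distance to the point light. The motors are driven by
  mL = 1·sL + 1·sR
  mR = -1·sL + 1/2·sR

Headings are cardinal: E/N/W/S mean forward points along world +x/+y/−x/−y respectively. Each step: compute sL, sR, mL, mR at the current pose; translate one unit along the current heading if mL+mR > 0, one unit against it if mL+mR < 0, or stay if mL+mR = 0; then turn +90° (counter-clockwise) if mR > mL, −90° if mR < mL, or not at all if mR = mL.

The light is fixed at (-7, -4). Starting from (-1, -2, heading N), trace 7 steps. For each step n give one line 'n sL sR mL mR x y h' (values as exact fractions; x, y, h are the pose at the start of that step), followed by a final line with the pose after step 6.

0 20/17 20/29 920/493 -410/493 -1 -2 N
1 8/13 40/53 944/689 -164/689 -1 -1 E
2 10/17 1 27/17 -3/34 0 -1 S
3 40/37 8/9 656/333 -212/333 0 -2 W
4 20/17 20/29 920/493 -410/493 -1 -2 N
5 8/13 40/53 944/689 -164/689 -1 -1 E
6 10/17 1 27/17 -3/34 0 -1 S
final 0 -2 W

n=0: pose=(-1,-2,N); sL=20/17, sR=20/29; mL=920/493, mR=-410/493; mL+mR=30/29 → advance +1; mR−mL=-1330/493 → turn -1·90°
n=1: pose=(-1,-1,E); sL=8/13, sR=40/53; mL=944/689, mR=-164/689; mL+mR=60/53 → advance +1; mR−mL=-1108/689 → turn -1·90°
n=2: pose=(0,-1,S); sL=10/17, sR=1; mL=27/17, mR=-3/34; mL+mR=3/2 → advance +1; mR−mL=-57/34 → turn -1·90°
n=3: pose=(0,-2,W); sL=40/37, sR=8/9; mL=656/333, mR=-212/333; mL+mR=4/3 → advance +1; mR−mL=-868/333 → turn -1·90°
n=4: pose=(-1,-2,N); sL=20/17, sR=20/29; mL=920/493, mR=-410/493; mL+mR=30/29 → advance +1; mR−mL=-1330/493 → turn -1·90°
n=5: pose=(-1,-1,E); sL=8/13, sR=40/53; mL=944/689, mR=-164/689; mL+mR=60/53 → advance +1; mR−mL=-1108/689 → turn -1·90°
n=6: pose=(0,-1,S); sL=10/17, sR=1; mL=27/17, mR=-3/34; mL+mR=3/2 → advance +1; mR−mL=-57/34 → turn -1·90°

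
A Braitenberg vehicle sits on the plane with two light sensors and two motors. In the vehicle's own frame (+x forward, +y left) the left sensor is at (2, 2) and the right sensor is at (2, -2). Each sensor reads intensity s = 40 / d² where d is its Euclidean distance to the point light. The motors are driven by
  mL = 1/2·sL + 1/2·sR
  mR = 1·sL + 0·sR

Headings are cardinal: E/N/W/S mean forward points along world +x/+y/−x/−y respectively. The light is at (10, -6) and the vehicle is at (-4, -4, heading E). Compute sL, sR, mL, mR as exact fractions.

left sensor world pos  = (-2, -2); dL² = 160
right sensor world pos = (-2, -6); dR² = 144
sL = 40/160 = 1/4
sR = 40/144 = 5/18
mL = 1/2·sL + 1/2·sR = 19/72
mR = 1·sL + 0·sR = 1/4

1/4 5/18 19/72 1/4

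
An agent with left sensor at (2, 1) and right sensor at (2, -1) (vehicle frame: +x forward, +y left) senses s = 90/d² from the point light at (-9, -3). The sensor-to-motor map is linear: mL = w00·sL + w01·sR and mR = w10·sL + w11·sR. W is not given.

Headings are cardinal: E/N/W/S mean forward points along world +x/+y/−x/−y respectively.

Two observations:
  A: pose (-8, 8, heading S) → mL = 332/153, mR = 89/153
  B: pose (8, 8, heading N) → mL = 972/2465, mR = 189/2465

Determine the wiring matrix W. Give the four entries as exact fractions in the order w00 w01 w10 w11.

obs A: pose=(-8,8,S) → sL=18/17, sR=10/9, mL=332/153, mR=89/153
obs B: pose=(8,8,N) → sL=18/85, sR=90/493, mL=972/2465, mR=189/2465
sensor matrix S = [[18/17, 10/9], [18/85, 90/493]]; det S = -352/8381
solve [mL_A; mL_B] = S·[w00; w01] and [mR_A; mR_B] = S·[w10; w11]:
  w00 = 1, w01 = 1, w10 = -1/2, w11 = 1

1 1 -1/2 1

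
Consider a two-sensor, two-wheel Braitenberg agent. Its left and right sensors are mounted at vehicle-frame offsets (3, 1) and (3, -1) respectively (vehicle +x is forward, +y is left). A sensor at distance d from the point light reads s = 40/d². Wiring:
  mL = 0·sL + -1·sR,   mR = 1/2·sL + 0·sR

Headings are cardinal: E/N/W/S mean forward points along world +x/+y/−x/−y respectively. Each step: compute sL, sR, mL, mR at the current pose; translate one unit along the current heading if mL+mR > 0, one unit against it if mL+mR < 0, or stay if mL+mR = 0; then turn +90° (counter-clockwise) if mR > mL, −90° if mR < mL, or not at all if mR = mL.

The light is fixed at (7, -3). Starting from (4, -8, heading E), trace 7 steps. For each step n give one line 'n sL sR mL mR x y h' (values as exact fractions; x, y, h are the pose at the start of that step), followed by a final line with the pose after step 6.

n=0: pose=(4,-8,E); sL=5/2, sR=10/9; mL=-10/9, mR=5/4; mL+mR=5/36 → advance +1; mR−mL=85/36 → turn +1·90°
n=1: pose=(5,-8,N); sL=40/13, sR=8; mL=-8, mR=20/13; mL+mR=-84/13 → advance -1; mR−mL=124/13 → turn +1·90°
n=2: pose=(5,-9,W); sL=20/37, sR=4/5; mL=-4/5, mR=10/37; mL+mR=-98/185 → advance -1; mR−mL=198/185 → turn +1·90°
n=3: pose=(6,-9,S); sL=40/81, sR=8/17; mL=-8/17, mR=20/81; mL+mR=-308/1377 → advance -1; mR−mL=988/1377 → turn +1·90°
n=4: pose=(6,-8,E); sL=2, sR=1; mL=-1, mR=1; mL+mR=0 → advance +0; mR−mL=2 → turn +1·90°
n=5: pose=(6,-8,N); sL=5, sR=10; mL=-10, mR=5/2; mL+mR=-15/2 → advance -1; mR−mL=25/2 → turn +1·90°
n=6: pose=(6,-9,W); sL=8/13, sR=40/41; mL=-40/41, mR=4/13; mL+mR=-356/533 → advance -1; mR−mL=684/533 → turn +1·90°

0 5/2 10/9 -10/9 5/4 4 -8 E
1 40/13 8 -8 20/13 5 -8 N
2 20/37 4/5 -4/5 10/37 5 -9 W
3 40/81 8/17 -8/17 20/81 6 -9 S
4 2 1 -1 1 6 -8 E
5 5 10 -10 5/2 6 -8 N
6 8/13 40/41 -40/41 4/13 6 -9 W
final 7 -9 S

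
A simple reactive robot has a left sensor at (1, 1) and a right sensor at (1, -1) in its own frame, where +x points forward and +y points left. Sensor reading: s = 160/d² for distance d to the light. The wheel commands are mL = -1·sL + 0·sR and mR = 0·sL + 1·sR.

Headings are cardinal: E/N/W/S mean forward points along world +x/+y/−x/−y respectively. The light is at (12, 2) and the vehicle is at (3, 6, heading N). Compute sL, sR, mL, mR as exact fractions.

32/25 160/89 -32/25 160/89

left sensor world pos  = (2, 7); dL² = 125
right sensor world pos = (4, 7); dR² = 89
sL = 160/125 = 32/25
sR = 160/89 = 160/89
mL = -1·sL + 0·sR = -32/25
mR = 0·sL + 1·sR = 160/89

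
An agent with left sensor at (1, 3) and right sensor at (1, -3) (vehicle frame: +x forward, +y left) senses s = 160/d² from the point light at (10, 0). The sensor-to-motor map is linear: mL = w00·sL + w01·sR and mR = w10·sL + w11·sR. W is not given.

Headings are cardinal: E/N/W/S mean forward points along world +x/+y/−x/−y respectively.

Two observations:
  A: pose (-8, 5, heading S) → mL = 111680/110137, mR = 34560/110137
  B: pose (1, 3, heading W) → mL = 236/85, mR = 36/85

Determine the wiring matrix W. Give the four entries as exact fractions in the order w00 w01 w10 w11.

1 1 1 -1

obs A: pose=(-8,5,S) → sL=160/241, sR=160/457, mL=111680/110137, mR=34560/110137
obs B: pose=(1,3,W) → sL=8/5, sR=20/17, mL=236/85, mR=36/85
sensor matrix S = [[160/241, 160/457], [8/5, 20/17]]; det S = 413568/1872329
solve [mL_A; mL_B] = S·[w00; w01] and [mR_A; mR_B] = S·[w10; w11]:
  w00 = 1, w01 = 1, w10 = 1, w11 = -1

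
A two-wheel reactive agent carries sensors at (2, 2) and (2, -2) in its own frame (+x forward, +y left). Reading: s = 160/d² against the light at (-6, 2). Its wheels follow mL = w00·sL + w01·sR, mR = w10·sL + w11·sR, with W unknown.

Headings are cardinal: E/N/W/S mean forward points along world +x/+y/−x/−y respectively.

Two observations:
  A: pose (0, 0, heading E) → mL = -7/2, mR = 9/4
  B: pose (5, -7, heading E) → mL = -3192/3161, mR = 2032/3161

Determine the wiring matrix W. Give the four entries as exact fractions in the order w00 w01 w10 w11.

-1 -1/2 1/2 1/2

obs A: pose=(0,0,E) → sL=5/2, sR=2, mL=-7/2, mR=9/4
obs B: pose=(5,-7,E) → sL=80/109, sR=16/29, mL=-3192/3161, mR=2032/3161
sensor matrix S = [[5/2, 2], [80/109, 16/29]]; det S = -280/3161
solve [mL_A; mL_B] = S·[w00; w01] and [mR_A; mR_B] = S·[w10; w11]:
  w00 = -1, w01 = -1/2, w10 = 1/2, w11 = 1/2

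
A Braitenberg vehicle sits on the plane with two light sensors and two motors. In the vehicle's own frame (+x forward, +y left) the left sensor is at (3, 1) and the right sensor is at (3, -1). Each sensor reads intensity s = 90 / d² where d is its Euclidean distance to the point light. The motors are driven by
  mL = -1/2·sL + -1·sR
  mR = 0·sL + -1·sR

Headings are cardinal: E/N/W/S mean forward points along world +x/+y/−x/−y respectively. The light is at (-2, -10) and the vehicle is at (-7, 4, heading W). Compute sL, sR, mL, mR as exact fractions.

left sensor world pos  = (-10, 3); dL² = 233
right sensor world pos = (-10, 5); dR² = 289
sL = 90/233 = 90/233
sR = 90/289 = 90/289
mL = -1/2·sL + -1·sR = -33975/67337
mR = 0·sL + -1·sR = -90/289

90/233 90/289 -33975/67337 -90/289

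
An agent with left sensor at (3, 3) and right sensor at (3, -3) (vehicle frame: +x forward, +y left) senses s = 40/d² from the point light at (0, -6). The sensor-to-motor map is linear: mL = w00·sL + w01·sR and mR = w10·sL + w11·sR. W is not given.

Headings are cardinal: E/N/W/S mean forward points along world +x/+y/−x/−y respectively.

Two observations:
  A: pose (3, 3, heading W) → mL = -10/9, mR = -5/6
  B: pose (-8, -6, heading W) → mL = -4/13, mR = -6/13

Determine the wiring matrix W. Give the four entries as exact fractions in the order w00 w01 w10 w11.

obs A: pose=(3,3,W) → sL=10/9, sR=5/18, mL=-10/9, mR=-5/6
obs B: pose=(-8,-6,W) → sL=4/13, sR=4/13, mL=-4/13, mR=-6/13
sensor matrix S = [[10/9, 5/18], [4/13, 4/13]]; det S = 10/39
solve [mL_A; mL_B] = S·[w00; w01] and [mR_A; mR_B] = S·[w10; w11]:
  w00 = -1, w01 = 0, w10 = -1/2, w11 = -1

-1 0 -1/2 -1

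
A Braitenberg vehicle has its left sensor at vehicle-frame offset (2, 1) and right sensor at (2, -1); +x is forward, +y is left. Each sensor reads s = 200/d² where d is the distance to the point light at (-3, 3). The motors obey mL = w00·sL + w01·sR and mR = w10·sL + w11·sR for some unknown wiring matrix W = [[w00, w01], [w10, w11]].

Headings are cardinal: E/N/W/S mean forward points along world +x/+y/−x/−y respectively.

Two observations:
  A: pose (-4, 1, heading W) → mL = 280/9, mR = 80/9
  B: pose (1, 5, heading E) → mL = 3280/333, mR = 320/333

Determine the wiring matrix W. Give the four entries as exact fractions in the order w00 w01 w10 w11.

obs A: pose=(-4,1,W) → sL=100/9, sR=20, mL=280/9, mR=80/9
obs B: pose=(1,5,E) → sL=40/9, sR=200/37, mL=3280/333, mR=320/333
sensor matrix S = [[100/9, 20], [40/9, 200/37]]; det S = -3200/111
solve [mL_A; mL_B] = S·[w00; w01] and [mR_A; mR_B] = S·[w10; w11]:
  w00 = 1, w01 = 1, w10 = -1, w11 = 1

1 1 -1 1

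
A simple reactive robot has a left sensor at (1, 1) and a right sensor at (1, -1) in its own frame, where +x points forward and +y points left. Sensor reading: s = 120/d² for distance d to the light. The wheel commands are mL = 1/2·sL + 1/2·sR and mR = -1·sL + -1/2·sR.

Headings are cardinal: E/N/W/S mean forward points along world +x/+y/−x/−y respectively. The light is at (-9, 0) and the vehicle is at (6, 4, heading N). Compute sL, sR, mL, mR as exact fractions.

120/221 120/281 30120/62101 -46980/62101

left sensor world pos  = (5, 5); dL² = 221
right sensor world pos = (7, 5); dR² = 281
sL = 120/221 = 120/221
sR = 120/281 = 120/281
mL = 1/2·sL + 1/2·sR = 30120/62101
mR = -1·sL + -1/2·sR = -46980/62101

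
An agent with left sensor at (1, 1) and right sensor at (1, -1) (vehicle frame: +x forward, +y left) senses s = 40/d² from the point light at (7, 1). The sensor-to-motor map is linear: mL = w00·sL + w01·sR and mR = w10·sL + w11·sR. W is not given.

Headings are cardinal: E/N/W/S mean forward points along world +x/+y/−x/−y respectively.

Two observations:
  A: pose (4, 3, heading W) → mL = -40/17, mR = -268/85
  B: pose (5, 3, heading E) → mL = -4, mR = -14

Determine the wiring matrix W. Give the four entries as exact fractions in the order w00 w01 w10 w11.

-1 0 -1 -1/2

obs A: pose=(4,3,W) → sL=40/17, sR=8/5, mL=-40/17, mR=-268/85
obs B: pose=(5,3,E) → sL=4, sR=20, mL=-4, mR=-14
sensor matrix S = [[40/17, 8/5], [4, 20]]; det S = 3456/85
solve [mL_A; mL_B] = S·[w00; w01] and [mR_A; mR_B] = S·[w10; w11]:
  w00 = -1, w01 = 0, w10 = -1, w11 = -1/2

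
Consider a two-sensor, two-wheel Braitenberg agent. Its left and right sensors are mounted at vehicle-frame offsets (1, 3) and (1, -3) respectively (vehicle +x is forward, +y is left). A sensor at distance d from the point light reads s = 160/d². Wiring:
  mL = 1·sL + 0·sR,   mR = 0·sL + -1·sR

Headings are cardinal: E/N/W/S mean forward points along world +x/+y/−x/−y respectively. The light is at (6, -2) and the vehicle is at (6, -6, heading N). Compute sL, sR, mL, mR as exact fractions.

left sensor world pos  = (3, -5); dL² = 18
right sensor world pos = (9, -5); dR² = 18
sL = 160/18 = 80/9
sR = 160/18 = 80/9
mL = 1·sL + 0·sR = 80/9
mR = 0·sL + -1·sR = -80/9

80/9 80/9 80/9 -80/9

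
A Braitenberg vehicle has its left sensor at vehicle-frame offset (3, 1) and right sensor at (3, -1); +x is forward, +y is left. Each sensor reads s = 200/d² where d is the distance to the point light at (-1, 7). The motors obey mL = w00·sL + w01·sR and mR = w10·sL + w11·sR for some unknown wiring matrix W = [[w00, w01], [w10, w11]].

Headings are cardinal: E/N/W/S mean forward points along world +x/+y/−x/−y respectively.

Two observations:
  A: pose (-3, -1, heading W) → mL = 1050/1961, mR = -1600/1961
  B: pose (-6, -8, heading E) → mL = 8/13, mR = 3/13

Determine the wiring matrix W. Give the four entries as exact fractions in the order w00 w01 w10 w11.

1 -1/2 1 -1

obs A: pose=(-3,-1,W) → sL=100/53, sR=100/37, mL=1050/1961, mR=-1600/1961
obs B: pose=(-6,-8,E) → sL=1, sR=10/13, mL=8/13, mR=3/13
sensor matrix S = [[100/53, 100/37], [1, 10/13]]; det S = -31900/25493
solve [mL_A; mL_B] = S·[w00; w01] and [mR_A; mR_B] = S·[w10; w11]:
  w00 = 1, w01 = -1/2, w10 = 1, w11 = -1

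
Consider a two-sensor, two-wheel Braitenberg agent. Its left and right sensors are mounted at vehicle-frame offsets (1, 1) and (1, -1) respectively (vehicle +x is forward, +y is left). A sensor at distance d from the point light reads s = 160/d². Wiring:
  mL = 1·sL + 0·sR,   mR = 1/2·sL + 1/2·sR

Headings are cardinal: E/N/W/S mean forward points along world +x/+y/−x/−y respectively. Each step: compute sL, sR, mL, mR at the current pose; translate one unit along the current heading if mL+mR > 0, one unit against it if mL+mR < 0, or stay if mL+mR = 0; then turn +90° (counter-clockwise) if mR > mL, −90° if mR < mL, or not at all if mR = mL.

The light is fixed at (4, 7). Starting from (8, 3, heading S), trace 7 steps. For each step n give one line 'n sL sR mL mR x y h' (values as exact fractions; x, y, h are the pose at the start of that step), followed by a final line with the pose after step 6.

n=0: pose=(8,3,S); sL=16/5, sR=80/17; mL=16/5, mR=336/85; mL+mR=608/85 → advance +1; mR−mL=64/85 → turn +1·90°
n=1: pose=(8,2,E); sL=160/41, sR=160/61; mL=160/41, mR=8160/2501; mL+mR=17920/2501 → advance +1; mR−mL=-1600/2501 → turn -1·90°
n=2: pose=(9,2,S); sL=20/9, sR=40/13; mL=20/9, mR=310/117; mL+mR=190/39 → advance +1; mR−mL=50/117 → turn +1·90°
n=3: pose=(9,1,E); sL=160/61, sR=32/17; mL=160/61, mR=2336/1037; mL+mR=5056/1037 → advance +1; mR−mL=-384/1037 → turn -1·90°
n=4: pose=(10,1,S); sL=80/49, sR=80/37; mL=80/49, mR=3440/1813; mL+mR=6400/1813 → advance +1; mR−mL=480/1813 → turn +1·90°
n=5: pose=(10,0,E); sL=32/17, sR=160/113; mL=32/17, mR=3168/1921; mL+mR=6784/1921 → advance +1; mR−mL=-448/1921 → turn -1·90°
n=6: pose=(11,0,S); sL=5/4, sR=8/5; mL=5/4, mR=57/40; mL+mR=107/40 → advance +1; mR−mL=7/40 → turn +1·90°

0 16/5 80/17 16/5 336/85 8 3 S
1 160/41 160/61 160/41 8160/2501 8 2 E
2 20/9 40/13 20/9 310/117 9 2 S
3 160/61 32/17 160/61 2336/1037 9 1 E
4 80/49 80/37 80/49 3440/1813 10 1 S
5 32/17 160/113 32/17 3168/1921 10 0 E
6 5/4 8/5 5/4 57/40 11 0 S
final 11 -1 E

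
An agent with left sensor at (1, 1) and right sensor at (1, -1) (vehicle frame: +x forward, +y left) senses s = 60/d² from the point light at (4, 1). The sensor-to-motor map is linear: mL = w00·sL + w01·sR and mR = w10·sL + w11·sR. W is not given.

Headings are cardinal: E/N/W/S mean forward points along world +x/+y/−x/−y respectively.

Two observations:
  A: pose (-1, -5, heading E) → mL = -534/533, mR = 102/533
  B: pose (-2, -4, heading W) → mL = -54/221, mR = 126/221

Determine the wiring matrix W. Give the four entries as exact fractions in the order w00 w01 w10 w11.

obs A: pose=(-1,-5,E) → sL=60/41, sR=12/13, mL=-534/533, mR=102/533
obs B: pose=(-2,-4,W) → sL=12/17, sR=12/13, mL=-54/221, mR=126/221
sensor matrix S = [[60/41, 12/13], [12/17, 12/13]]; det S = 6336/9061
solve [mL_A; mL_B] = S·[w00; w01] and [mR_A; mR_B] = S·[w10; w11]:
  w00 = -1, w01 = 1/2, w10 = -1/2, w11 = 1

-1 1/2 -1/2 1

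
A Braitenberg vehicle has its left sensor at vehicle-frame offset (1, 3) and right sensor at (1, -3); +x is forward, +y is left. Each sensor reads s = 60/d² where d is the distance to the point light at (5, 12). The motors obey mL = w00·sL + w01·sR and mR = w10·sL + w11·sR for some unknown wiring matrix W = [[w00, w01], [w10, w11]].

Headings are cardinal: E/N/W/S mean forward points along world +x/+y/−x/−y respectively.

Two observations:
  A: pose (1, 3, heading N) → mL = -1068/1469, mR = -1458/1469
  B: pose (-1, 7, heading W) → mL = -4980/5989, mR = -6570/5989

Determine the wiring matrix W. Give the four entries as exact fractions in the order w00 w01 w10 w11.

-1/2 -1/2 -1 -1/2

obs A: pose=(1,3,N) → sL=60/113, sR=12/13, mL=-1068/1469, mR=-1458/1469
obs B: pose=(-1,7,W) → sL=60/113, sR=60/53, mL=-4980/5989, mR=-6570/5989
sensor matrix S = [[60/113, 12/13], [60/113, 60/53]]; det S = 8640/77857
solve [mL_A; mL_B] = S·[w00; w01] and [mR_A; mR_B] = S·[w10; w11]:
  w00 = -1/2, w01 = -1/2, w10 = -1, w11 = -1/2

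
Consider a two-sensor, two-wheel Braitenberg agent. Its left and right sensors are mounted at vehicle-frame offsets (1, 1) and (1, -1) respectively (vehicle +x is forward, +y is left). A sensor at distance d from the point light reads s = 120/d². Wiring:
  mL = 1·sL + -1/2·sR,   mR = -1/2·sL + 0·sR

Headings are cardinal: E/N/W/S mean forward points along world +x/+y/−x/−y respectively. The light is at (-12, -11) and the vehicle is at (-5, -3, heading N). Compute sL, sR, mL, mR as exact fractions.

40/39 24/29 692/1131 -20/39

left sensor world pos  = (-6, -2); dL² = 117
right sensor world pos = (-4, -2); dR² = 145
sL = 120/117 = 40/39
sR = 120/145 = 24/29
mL = 1·sL + -1/2·sR = 692/1131
mR = -1/2·sL + 0·sR = -20/39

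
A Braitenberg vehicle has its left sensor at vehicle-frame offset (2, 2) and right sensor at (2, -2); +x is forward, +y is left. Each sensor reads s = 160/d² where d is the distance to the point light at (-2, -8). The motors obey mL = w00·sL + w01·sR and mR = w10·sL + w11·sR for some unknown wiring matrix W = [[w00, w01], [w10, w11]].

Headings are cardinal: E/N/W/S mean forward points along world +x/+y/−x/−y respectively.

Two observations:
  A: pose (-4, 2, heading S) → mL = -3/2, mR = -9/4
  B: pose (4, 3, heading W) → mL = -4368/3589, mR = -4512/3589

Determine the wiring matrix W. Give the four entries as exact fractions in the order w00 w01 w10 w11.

obs A: pose=(-4,2,S) → sL=5/2, sR=2, mL=-3/2, mR=-9/4
obs B: pose=(4,3,W) → sL=160/97, sR=32/37, mL=-4368/3589, mR=-4512/3589
sensor matrix S = [[5/2, 2], [160/97, 32/37]]; det S = -4080/3589
solve [mL_A; mL_B] = S·[w00; w01] and [mR_A; mR_B] = S·[w10; w11]:
  w00 = -1, w01 = 1/2, w10 = -1/2, w11 = -1/2

-1 1/2 -1/2 -1/2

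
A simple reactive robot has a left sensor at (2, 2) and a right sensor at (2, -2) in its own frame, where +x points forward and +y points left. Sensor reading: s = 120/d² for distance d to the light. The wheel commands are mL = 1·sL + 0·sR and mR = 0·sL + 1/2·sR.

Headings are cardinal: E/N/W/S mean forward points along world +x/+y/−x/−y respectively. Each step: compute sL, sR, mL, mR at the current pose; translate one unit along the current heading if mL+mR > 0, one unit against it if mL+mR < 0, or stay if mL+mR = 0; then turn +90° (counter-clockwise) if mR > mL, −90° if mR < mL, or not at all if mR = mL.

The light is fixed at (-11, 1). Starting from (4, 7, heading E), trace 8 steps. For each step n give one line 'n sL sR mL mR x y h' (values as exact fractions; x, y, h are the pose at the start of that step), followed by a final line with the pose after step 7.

0 120/353 24/61 120/353 12/61 4 7 E
1 6/17 30/53 6/17 15/53 5 7 S
2 24/41 24/49 24/41 12/49 5 6 W
3 60/109 60/169 60/109 30/169 4 6 N
4 120/353 24/61 120/353 12/61 4 7 E
5 6/17 30/53 6/17 15/53 5 7 S
6 24/41 24/49 24/41 12/49 5 6 W
7 60/109 60/169 60/109 30/169 4 6 N
final 4 7 E

n=0: pose=(4,7,E); sL=120/353, sR=24/61; mL=120/353, mR=12/61; mL+mR=11556/21533 → advance +1; mR−mL=-3084/21533 → turn -1·90°
n=1: pose=(5,7,S); sL=6/17, sR=30/53; mL=6/17, mR=15/53; mL+mR=573/901 → advance +1; mR−mL=-63/901 → turn -1·90°
n=2: pose=(5,6,W); sL=24/41, sR=24/49; mL=24/41, mR=12/49; mL+mR=1668/2009 → advance +1; mR−mL=-684/2009 → turn -1·90°
n=3: pose=(4,6,N); sL=60/109, sR=60/169; mL=60/109, mR=30/169; mL+mR=13410/18421 → advance +1; mR−mL=-6870/18421 → turn -1·90°
n=4: pose=(4,7,E); sL=120/353, sR=24/61; mL=120/353, mR=12/61; mL+mR=11556/21533 → advance +1; mR−mL=-3084/21533 → turn -1·90°
n=5: pose=(5,7,S); sL=6/17, sR=30/53; mL=6/17, mR=15/53; mL+mR=573/901 → advance +1; mR−mL=-63/901 → turn -1·90°
n=6: pose=(5,6,W); sL=24/41, sR=24/49; mL=24/41, mR=12/49; mL+mR=1668/2009 → advance +1; mR−mL=-684/2009 → turn -1·90°
n=7: pose=(4,6,N); sL=60/109, sR=60/169; mL=60/109, mR=30/169; mL+mR=13410/18421 → advance +1; mR−mL=-6870/18421 → turn -1·90°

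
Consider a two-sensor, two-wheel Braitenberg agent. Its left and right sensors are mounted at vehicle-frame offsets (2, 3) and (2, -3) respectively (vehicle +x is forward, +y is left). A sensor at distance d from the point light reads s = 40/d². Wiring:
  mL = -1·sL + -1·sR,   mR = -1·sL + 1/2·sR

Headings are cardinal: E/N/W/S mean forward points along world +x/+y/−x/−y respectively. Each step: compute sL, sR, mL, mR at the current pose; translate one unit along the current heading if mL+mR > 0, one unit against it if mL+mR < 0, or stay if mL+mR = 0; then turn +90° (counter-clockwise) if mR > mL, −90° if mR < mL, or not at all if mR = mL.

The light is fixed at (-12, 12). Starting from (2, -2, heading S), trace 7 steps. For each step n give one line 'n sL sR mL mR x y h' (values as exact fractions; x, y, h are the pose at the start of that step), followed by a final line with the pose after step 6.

0 8/109 40/377 -7376/41093 -836/41093 2 -2 S
1 10/89 5/64 -1085/5696 -835/11392 2 -1 E
2 40/221 40/377 -1840/6409 -820/6409 1 -1 N
3 4/41 20/121 -1304/4961 -74/4961 1 -2 W
4 8/109 40/377 -7376/41093 -836/41093 2 -2 S
5 10/89 5/64 -1085/5696 -835/11392 2 -1 E
6 40/221 40/377 -1840/6409 -820/6409 1 -1 N
final 1 -2 W

n=0: pose=(2,-2,S); sL=8/109, sR=40/377; mL=-7376/41093, mR=-836/41093; mL+mR=-8212/41093 → advance -1; mR−mL=60/377 → turn +1·90°
n=1: pose=(2,-1,E); sL=10/89, sR=5/64; mL=-1085/5696, mR=-835/11392; mL+mR=-3005/11392 → advance -1; mR−mL=15/128 → turn +1·90°
n=2: pose=(1,-1,N); sL=40/221, sR=40/377; mL=-1840/6409, mR=-820/6409; mL+mR=-2660/6409 → advance -1; mR−mL=60/377 → turn +1·90°
n=3: pose=(1,-2,W); sL=4/41, sR=20/121; mL=-1304/4961, mR=-74/4961; mL+mR=-1378/4961 → advance -1; mR−mL=30/121 → turn +1·90°
n=4: pose=(2,-2,S); sL=8/109, sR=40/377; mL=-7376/41093, mR=-836/41093; mL+mR=-8212/41093 → advance -1; mR−mL=60/377 → turn +1·90°
n=5: pose=(2,-1,E); sL=10/89, sR=5/64; mL=-1085/5696, mR=-835/11392; mL+mR=-3005/11392 → advance -1; mR−mL=15/128 → turn +1·90°
n=6: pose=(1,-1,N); sL=40/221, sR=40/377; mL=-1840/6409, mR=-820/6409; mL+mR=-2660/6409 → advance -1; mR−mL=60/377 → turn +1·90°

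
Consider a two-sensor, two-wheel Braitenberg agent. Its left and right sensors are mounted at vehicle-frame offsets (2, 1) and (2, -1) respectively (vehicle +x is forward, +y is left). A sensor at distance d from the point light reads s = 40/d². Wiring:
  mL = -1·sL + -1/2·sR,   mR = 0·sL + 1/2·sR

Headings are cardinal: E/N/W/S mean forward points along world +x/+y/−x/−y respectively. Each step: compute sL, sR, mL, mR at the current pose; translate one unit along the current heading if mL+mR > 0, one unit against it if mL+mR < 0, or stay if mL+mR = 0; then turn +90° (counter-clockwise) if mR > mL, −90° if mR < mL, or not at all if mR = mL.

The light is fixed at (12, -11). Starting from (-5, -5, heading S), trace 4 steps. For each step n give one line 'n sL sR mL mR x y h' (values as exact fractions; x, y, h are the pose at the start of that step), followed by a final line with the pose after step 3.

0 5/34 2/17 -7/34 1/17 -5 -5 S
1 40/289 40/261 -16220/75429 20/261 -5 -4 E
2 20/221 4/37 -1182/8177 2/37 -6 -4 N
3 8/85 40/449 -5292/38165 20/449 -6 -5 W
final -5 -5 S

n=0: pose=(-5,-5,S); sL=5/34, sR=2/17; mL=-7/34, mR=1/17; mL+mR=-5/34 → advance -1; mR−mL=9/34 → turn +1·90°
n=1: pose=(-5,-4,E); sL=40/289, sR=40/261; mL=-16220/75429, mR=20/261; mL+mR=-40/289 → advance -1; mR−mL=22000/75429 → turn +1·90°
n=2: pose=(-6,-4,N); sL=20/221, sR=4/37; mL=-1182/8177, mR=2/37; mL+mR=-20/221 → advance -1; mR−mL=1624/8177 → turn +1·90°
n=3: pose=(-6,-5,W); sL=8/85, sR=40/449; mL=-5292/38165, mR=20/449; mL+mR=-8/85 → advance -1; mR−mL=6992/38165 → turn +1·90°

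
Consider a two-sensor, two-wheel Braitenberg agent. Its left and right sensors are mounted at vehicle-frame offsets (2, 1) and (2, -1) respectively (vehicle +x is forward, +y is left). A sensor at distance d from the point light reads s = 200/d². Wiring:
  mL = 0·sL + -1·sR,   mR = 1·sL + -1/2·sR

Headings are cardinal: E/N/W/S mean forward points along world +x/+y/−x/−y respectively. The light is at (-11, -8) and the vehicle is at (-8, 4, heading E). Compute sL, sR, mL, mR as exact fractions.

left sensor world pos  = (-6, 5); dL² = 194
right sensor world pos = (-6, 3); dR² = 146
sL = 200/194 = 100/97
sR = 200/146 = 100/73
mL = 0·sL + -1·sR = -100/73
mR = 1·sL + -1/2·sR = 2450/7081

100/97 100/73 -100/73 2450/7081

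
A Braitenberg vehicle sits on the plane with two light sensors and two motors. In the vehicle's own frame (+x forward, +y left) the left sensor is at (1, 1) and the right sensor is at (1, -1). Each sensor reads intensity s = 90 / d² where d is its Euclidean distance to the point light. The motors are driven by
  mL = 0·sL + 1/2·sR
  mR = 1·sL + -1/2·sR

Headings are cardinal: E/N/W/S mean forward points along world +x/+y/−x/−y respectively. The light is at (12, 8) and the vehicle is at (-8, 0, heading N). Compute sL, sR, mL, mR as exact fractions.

left sensor world pos  = (-9, 1); dL² = 490
right sensor world pos = (-7, 1); dR² = 410
sL = 90/490 = 9/49
sR = 90/410 = 9/41
mL = 0·sL + 1/2·sR = 9/82
mR = 1·sL + -1/2·sR = 297/4018

9/49 9/41 9/82 297/4018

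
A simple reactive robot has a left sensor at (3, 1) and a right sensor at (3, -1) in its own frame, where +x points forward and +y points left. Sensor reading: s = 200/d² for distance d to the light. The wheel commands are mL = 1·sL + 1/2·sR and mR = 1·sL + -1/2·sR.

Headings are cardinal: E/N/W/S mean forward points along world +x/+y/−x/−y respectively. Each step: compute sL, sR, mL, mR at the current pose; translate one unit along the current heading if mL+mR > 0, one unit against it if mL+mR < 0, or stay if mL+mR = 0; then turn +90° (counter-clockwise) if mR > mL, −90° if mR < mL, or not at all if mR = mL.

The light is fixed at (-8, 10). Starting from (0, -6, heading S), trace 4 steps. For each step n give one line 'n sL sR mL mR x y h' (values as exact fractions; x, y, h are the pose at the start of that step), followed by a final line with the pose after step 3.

0 100/221 20/41 6310/9061 1890/9061 0 -6 S
1 200/349 200/281 91100/98069 21300/98069 0 -7 W
2 25/29 10/13 470/377 180/377 -1 -7 N
3 8/13 200/389 4412/5057 1812/5057 -1 -6 E
final 0 -6 S

n=0: pose=(0,-6,S); sL=100/221, sR=20/41; mL=6310/9061, mR=1890/9061; mL+mR=200/221 → advance +1; mR−mL=-20/41 → turn -1·90°
n=1: pose=(0,-7,W); sL=200/349, sR=200/281; mL=91100/98069, mR=21300/98069; mL+mR=400/349 → advance +1; mR−mL=-200/281 → turn -1·90°
n=2: pose=(-1,-7,N); sL=25/29, sR=10/13; mL=470/377, mR=180/377; mL+mR=50/29 → advance +1; mR−mL=-10/13 → turn -1·90°
n=3: pose=(-1,-6,E); sL=8/13, sR=200/389; mL=4412/5057, mR=1812/5057; mL+mR=16/13 → advance +1; mR−mL=-200/389 → turn -1·90°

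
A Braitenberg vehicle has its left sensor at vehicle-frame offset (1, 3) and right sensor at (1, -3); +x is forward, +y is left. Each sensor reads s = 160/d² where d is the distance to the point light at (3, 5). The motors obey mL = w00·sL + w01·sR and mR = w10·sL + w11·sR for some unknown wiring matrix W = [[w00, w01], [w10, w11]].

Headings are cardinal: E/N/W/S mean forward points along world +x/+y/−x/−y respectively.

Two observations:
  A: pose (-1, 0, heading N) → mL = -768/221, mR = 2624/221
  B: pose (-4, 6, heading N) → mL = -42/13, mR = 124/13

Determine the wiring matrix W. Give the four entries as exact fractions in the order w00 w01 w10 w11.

obs A: pose=(-1,0,N) → sL=32/13, sR=160/17, mL=-768/221, mR=2624/221
obs B: pose=(-4,6,N) → sL=20/13, sR=8, mL=-42/13, mR=124/13
sensor matrix S = [[32/13, 160/17], [20/13, 8]]; det S = 1152/221
solve [mL_A; mL_B] = S·[w00; w01] and [mR_A; mR_B] = S·[w10; w11]:
  w00 = 1/2, w01 = -1/2, w10 = 1, w11 = 1

1/2 -1/2 1 1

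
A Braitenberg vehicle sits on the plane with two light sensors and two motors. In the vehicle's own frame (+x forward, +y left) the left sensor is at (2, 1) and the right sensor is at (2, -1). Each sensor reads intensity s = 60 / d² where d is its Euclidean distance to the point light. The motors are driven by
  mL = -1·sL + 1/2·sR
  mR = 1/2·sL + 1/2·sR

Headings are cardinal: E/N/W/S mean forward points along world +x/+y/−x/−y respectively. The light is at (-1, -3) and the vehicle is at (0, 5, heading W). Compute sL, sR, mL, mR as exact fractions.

6/5 30/41 -171/205 198/205

left sensor world pos  = (-2, 4); dL² = 50
right sensor world pos = (-2, 6); dR² = 82
sL = 60/50 = 6/5
sR = 60/82 = 30/41
mL = -1·sL + 1/2·sR = -171/205
mR = 1/2·sL + 1/2·sR = 198/205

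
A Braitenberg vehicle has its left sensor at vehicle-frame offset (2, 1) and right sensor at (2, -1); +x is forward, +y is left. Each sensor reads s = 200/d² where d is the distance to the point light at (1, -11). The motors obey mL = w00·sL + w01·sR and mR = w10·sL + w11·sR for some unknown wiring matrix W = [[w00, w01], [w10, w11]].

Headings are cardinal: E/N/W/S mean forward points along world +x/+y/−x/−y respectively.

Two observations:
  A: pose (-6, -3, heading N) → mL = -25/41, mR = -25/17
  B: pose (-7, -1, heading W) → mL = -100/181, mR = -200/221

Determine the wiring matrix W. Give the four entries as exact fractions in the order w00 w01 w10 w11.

-1/2 0 0 -1

obs A: pose=(-6,-3,N) → sL=50/41, sR=25/17, mL=-25/41, mR=-25/17
obs B: pose=(-7,-1,W) → sL=200/181, sR=200/221, mL=-100/181, mR=-200/221
sensor matrix S = [[50/41, 25/17], [200/181, 200/221]]; det S = -855000/1640041
solve [mL_A; mL_B] = S·[w00; w01] and [mR_A; mR_B] = S·[w10; w11]:
  w00 = -1/2, w01 = 0, w10 = 0, w11 = -1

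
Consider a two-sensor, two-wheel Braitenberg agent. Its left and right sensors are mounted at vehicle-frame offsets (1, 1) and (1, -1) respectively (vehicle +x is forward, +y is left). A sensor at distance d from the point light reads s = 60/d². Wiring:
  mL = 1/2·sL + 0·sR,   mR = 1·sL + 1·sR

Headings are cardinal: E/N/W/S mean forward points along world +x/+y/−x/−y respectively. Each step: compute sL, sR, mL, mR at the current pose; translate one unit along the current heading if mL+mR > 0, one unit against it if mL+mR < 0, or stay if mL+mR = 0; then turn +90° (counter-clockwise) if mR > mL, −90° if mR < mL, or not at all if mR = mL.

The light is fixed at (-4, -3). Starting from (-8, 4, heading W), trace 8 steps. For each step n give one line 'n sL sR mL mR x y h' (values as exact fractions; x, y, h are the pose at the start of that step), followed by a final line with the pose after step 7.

0 60/61 60/89 30/61 9000/5429 -8 4 W
1 15/13 5/6 15/26 155/78 -9 4 S
2 12/13 60/41 6/13 1272/533 -9 3 E
3 30/37 30/29 15/37 1980/1073 -8 3 N
4 60/61 60/89 30/61 9000/5429 -8 4 W
5 15/13 5/6 15/26 155/78 -9 4 S
6 12/13 60/41 6/13 1272/533 -9 3 E
7 30/37 30/29 15/37 1980/1073 -8 3 N
final -8 4 W

n=0: pose=(-8,4,W); sL=60/61, sR=60/89; mL=30/61, mR=9000/5429; mL+mR=11670/5429 → advance +1; mR−mL=6330/5429 → turn +1·90°
n=1: pose=(-9,4,S); sL=15/13, sR=5/6; mL=15/26, mR=155/78; mL+mR=100/39 → advance +1; mR−mL=55/39 → turn +1·90°
n=2: pose=(-9,3,E); sL=12/13, sR=60/41; mL=6/13, mR=1272/533; mL+mR=1518/533 → advance +1; mR−mL=1026/533 → turn +1·90°
n=3: pose=(-8,3,N); sL=30/37, sR=30/29; mL=15/37, mR=1980/1073; mL+mR=2415/1073 → advance +1; mR−mL=1545/1073 → turn +1·90°
n=4: pose=(-8,4,W); sL=60/61, sR=60/89; mL=30/61, mR=9000/5429; mL+mR=11670/5429 → advance +1; mR−mL=6330/5429 → turn +1·90°
n=5: pose=(-9,4,S); sL=15/13, sR=5/6; mL=15/26, mR=155/78; mL+mR=100/39 → advance +1; mR−mL=55/39 → turn +1·90°
n=6: pose=(-9,3,E); sL=12/13, sR=60/41; mL=6/13, mR=1272/533; mL+mR=1518/533 → advance +1; mR−mL=1026/533 → turn +1·90°
n=7: pose=(-8,3,N); sL=30/37, sR=30/29; mL=15/37, mR=1980/1073; mL+mR=2415/1073 → advance +1; mR−mL=1545/1073 → turn +1·90°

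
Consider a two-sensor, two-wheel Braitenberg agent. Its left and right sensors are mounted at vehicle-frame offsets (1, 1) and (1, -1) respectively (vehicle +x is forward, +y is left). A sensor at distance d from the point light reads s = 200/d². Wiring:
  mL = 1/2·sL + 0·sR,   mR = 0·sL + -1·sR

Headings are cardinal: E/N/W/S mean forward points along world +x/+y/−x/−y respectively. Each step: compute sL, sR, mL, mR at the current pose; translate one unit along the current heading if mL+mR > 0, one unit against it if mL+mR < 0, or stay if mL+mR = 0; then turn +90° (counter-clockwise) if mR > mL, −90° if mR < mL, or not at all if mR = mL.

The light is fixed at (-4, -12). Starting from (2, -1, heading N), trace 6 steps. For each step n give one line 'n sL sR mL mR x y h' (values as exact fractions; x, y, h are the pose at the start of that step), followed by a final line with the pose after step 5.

0 200/169 200/193 100/169 -200/193 2 -1 N
1 20/17 20/13 10/17 -20/13 2 -2 E
2 200/117 200/97 100/117 -200/97 1 -2 S
3 50/29 5/4 25/29 -5/4 1 -1 W
4 200/169 200/193 100/169 -200/193 2 -1 N
5 20/17 20/13 10/17 -20/13 2 -2 E
final 1 -2 S

n=0: pose=(2,-1,N); sL=200/169, sR=200/193; mL=100/169, mR=-200/193; mL+mR=-14500/32617 → advance -1; mR−mL=-53100/32617 → turn -1·90°
n=1: pose=(2,-2,E); sL=20/17, sR=20/13; mL=10/17, mR=-20/13; mL+mR=-210/221 → advance -1; mR−mL=-470/221 → turn -1·90°
n=2: pose=(1,-2,S); sL=200/117, sR=200/97; mL=100/117, mR=-200/97; mL+mR=-13700/11349 → advance -1; mR−mL=-33100/11349 → turn -1·90°
n=3: pose=(1,-1,W); sL=50/29, sR=5/4; mL=25/29, mR=-5/4; mL+mR=-45/116 → advance -1; mR−mL=-245/116 → turn -1·90°
n=4: pose=(2,-1,N); sL=200/169, sR=200/193; mL=100/169, mR=-200/193; mL+mR=-14500/32617 → advance -1; mR−mL=-53100/32617 → turn -1·90°
n=5: pose=(2,-2,E); sL=20/17, sR=20/13; mL=10/17, mR=-20/13; mL+mR=-210/221 → advance -1; mR−mL=-470/221 → turn -1·90°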